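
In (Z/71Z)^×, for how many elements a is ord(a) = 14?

6

φ(71) = 71 − 1 = 70 = 2 · 5 · 7.
Since (Z/71Z)^× is cyclic of order 70, the number of elements of order d is φ(d) when d | 70 and 0 otherwise.
14 = 2 · 7 divides 70, and φ(14) = 6.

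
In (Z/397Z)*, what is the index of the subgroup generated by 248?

By Lagrange's theorem, ord_397(248) divides φ(397) = 397 − 1 = 396 = 2^2 · 3^2 · 11.
Divisors of 396: 1, 2, 3, 4, 6, 9, 11, 12, 18, 22, 33, 36, 44, 66, 99, 132, 198, 396.
Test each divisor d:
248^1 ≡ 248 (mod 397)
248^2 ≡ 366 (mod 397)
248^3 ≡ 252 (mod 397)
248^4 ≡ 167 (mod 397)
248^6 ≡ 381 (mod 397)
248^9 ≡ 335 (mod 397)
248^11 ≡ 334 (mod 397)
248^12 ≡ 256 (mod 397)
248^18 ≡ 271 (mod 397)
248^22 ≡ 396 (mod 397)
248^33 ≡ 63 (mod 397)
248^36 ≡ 393 (mod 397)
248^44 ≡ 1 (mod 397) ✓
Thus |⟨248⟩| = ord(248) = 44.
[(Z/397Z)^× : ⟨248⟩] = 396/44 = 9.

9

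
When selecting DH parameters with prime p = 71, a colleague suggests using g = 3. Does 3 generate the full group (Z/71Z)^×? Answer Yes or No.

φ(71) = 71 − 1 = 70 = 2 · 5 · 7.
It suffices to check that the order of 3 is not a proper divisor of 70: compute 3^(70/q) for q ∈ {2, 5, 7}.
3^35 ≡ 1 (mod 71)  [q = 2: ≡ 1 ✗]
3^14 ≡ 54 (mod 71)  [q = 5: ≢ 1 ✓]
3^10 ≡ 48 (mod 71)  [q = 7: ≢ 1 ✓]
Since 3^35 ≡ 1, the order of 3 divides 35 < 70, so 3 is not a primitive root.

No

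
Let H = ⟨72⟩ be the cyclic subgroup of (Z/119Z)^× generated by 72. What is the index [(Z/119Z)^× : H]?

ord(72) | φ(119) = φ(7·17) = (7−1)·(17−1) = 6·16 = 96 = 2^5 · 3.
Divisors of 96: 1, 2, 3, 4, 6, 8, 12, 16, 24, 32, 48, 96.
Evaluate successive powers at the divisors of 96:
72^1 ≡ 72
72^2 ≡ 67
72^3 ≡ 64
72^4 ≡ 86
72^6 ≡ 50
72^8 ≡ 18
72^12 ≡ 1
The order of 72 is 12, so the subgroup it generates has 12 elements.
[(Z/119Z)^× : ⟨72⟩] = 96/12 = 8.

8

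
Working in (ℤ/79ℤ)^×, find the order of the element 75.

Since 75 ∈ (Z/79Z)^×, its order divides φ(79) = 79 − 1 = 78 = 2 · 3 · 13.
Divisors of 78: 1, 2, 3, 6, 13, 26, 39, 78.
Check 75^d mod 79 for each divisor in increasing order:
75^1 ≡ 75
75^2 ≡ 16
75^3 ≡ 15
75^6 ≡ 67
75^13 ≡ 56
75^26 ≡ 55
75^39 ≡ 78
75^78 ≡ 1
Therefore the multiplicative order of 75 modulo 79 is 78.

78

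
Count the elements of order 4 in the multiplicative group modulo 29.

2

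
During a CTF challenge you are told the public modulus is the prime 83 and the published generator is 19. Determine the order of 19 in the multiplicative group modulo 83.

82

Since 19 ∈ (Z/83Z)^×, its order divides φ(83) = 83 − 1 = 82 = 2 · 41.
Divisors of 82: 1, 2, 41, 82.
Compute 19^d (mod 83) for the divisors d until we hit 1:
19^1 ≡ 19 (mod 83)
19^2 ≡ 29 (mod 83)
19^41 ≡ 82 (mod 83)
19^82 ≡ 1 (mod 83) ✓
Hence ord(19) = 82.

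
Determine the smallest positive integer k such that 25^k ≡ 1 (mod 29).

7

The order of 25 must divide φ(29) = 29 − 1 = 28 = 2^2 · 7.
Divisors of 28: 1, 2, 4, 7, 14, 28.
Check 25^d mod 29 for each divisor in increasing order:
25^1 ≡ 25 (mod 29)
25^2 ≡ 16 (mod 29)
25^4 ≡ 24 (mod 29)
25^7 ≡ 1 (mod 29) ✓
So ord_29(25) = 7.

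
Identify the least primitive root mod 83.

φ(83) = 83 − 1 = 82 = 2 · 41.
g is a primitive root iff g^(82/q) ≢ 1 (mod 83) for each prime q ∈ {2, 41}.
g = 2: 2^41 ≡ 82; 2^2 ≡ 4 — none is 1, so 2 is a primitive root.
So 2 is the smallest generator of (Z/83Z)^×.

2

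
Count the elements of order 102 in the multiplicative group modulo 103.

32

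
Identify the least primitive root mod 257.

3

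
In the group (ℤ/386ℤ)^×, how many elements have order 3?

2

φ(386) = φ(2)·φ(193) = 1·192 = 192 = 2^6 · 3.
(Z/386Z)^× is cyclic (|G| = 192); a cyclic group of order m has exactly φ(d) elements of each order d | m, and none otherwise.
3 | 192, and φ(3) = 3 − 1 = 2.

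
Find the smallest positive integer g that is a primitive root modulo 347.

2

φ(347) = 347 − 1 = 346 = 2 · 173.
Test candidates g = 2, 3, … against the prime factors q ∈ {2, 173} of φ(347): g is a generator iff g^(346/q) ≢ 1 for every such q.
g = 2: 2^173 ≡ 346; 2^2 ≡ 4 — none is 1, so 2 is a primitive root.
Hence the least primitive root of 347 is 2.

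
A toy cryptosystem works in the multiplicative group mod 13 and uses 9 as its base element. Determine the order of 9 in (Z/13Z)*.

3

By Lagrange's theorem, ord_13(9) divides φ(13) = 13 − 1 = 12 = 2^2 · 3.
Divisors of 12: 1, 2, 3, 4, 6, 12.
Compute 9^d (mod 13) for the divisors d until we hit 1:
9^1 ≡ 9
9^2 ≡ 3
9^3 ≡ 1
Hence ord(9) = 3.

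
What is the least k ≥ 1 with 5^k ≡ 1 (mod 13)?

4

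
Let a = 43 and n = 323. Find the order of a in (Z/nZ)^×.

72

By Lagrange's theorem, ord_323(43) divides φ(323) = φ(17·19) = (17−1)·(19−1) = 16·18 = 288 = 2^5 · 3^2.
Divisors of 288: 1, 2, 3, 4, 6, 8, 9, 12, 16, 18, 24, 32, 36, 48, 72, 96, 144, 288.
Check 43^d mod 323 for each divisor in increasing order:
43^1 ≡ 43 (mod 323)
43^2 ≡ 234 (mod 323)
43^3 ≡ 49 (mod 323)
43^4 ≡ 169 (mod 323)
43^6 ≡ 140 (mod 323)
43^8 ≡ 137 (mod 323)
43^9 ≡ 77 (mod 323)
43^12 ≡ 220 (mod 323)
43^16 ≡ 35 (mod 323)
43^18 ≡ 115 (mod 323)
43^24 ≡ 273 (mod 323)
43^32 ≡ 256 (mod 323)
43^36 ≡ 305 (mod 323)
43^48 ≡ 239 (mod 323)
43^72 ≡ 1 (mod 323) ✓
Hence ord(43) = 72.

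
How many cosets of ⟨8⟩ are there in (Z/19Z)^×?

3

ord(8) | φ(19) = 19 − 1 = 18 = 2 · 3^2.
Divisors of 18: 1, 2, 3, 6, 9, 18.
Compute 8^d (mod 19) for the divisors d until we hit 1:
8^1 ≡ 8 (mod 19)
8^2 ≡ 7 (mod 19)
8^3 ≡ 18 (mod 19)
8^6 ≡ 1 (mod 19) ✓
So ord_19(8) = 6, hence |⟨8⟩| = 6.
Index = |(Z/19Z)^×| / |⟨8⟩| = 18 / 6 = 3.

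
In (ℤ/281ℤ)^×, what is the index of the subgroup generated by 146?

7

By Lagrange's theorem, ord_281(146) divides φ(281) = 281 − 1 = 280 = 2^3 · 5 · 7.
Divisors of 280: 1, 2, 4, 5, 7, 8, 10, 14, 20, 28, 35, 40, 56, 70, 140, 280.
Compute 146^d (mod 281) for the divisors d until we hit 1:
146^1 ≡ 146 (mod 281)
146^2 ≡ 241 (mod 281)
146^4 ≡ 195 (mod 281)
146^5 ≡ 89 (mod 281)
146^7 ≡ 93 (mod 281)
146^8 ≡ 90 (mod 281)
146^10 ≡ 53 (mod 281)
146^14 ≡ 219 (mod 281)
146^20 ≡ 280 (mod 281)
146^28 ≡ 191 (mod 281)
146^35 ≡ 60 (mod 281)
146^40 ≡ 1 (mod 281) ✓
So ord_281(146) = 40, hence |⟨146⟩| = 40.
Index = |(Z/281Z)^×| / |⟨146⟩| = 280 / 40 = 7.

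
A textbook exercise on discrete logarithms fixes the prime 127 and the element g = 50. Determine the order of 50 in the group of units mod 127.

ord(50) | φ(127) = 127 − 1 = 126 = 2 · 3^2 · 7.
Divisors of 126: 1, 2, 3, 6, 7, 9, 14, 18, 21, 42, 63, 126.
Test each divisor d:
50^1 ≡ 50 (mod 127)
50^2 ≡ 87 (mod 127)
50^3 ≡ 32 (mod 127)
50^6 ≡ 8 (mod 127)
50^7 ≡ 19 (mod 127)
50^9 ≡ 2 (mod 127)
50^14 ≡ 107 (mod 127)
50^18 ≡ 4 (mod 127)
50^21 ≡ 1 (mod 127) ✓
The smallest such exponent is 21, so the order of 50 is 21.

21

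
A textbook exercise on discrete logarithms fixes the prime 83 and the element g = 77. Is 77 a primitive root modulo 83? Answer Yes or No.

φ(83) = 83 − 1 = 82 = 2 · 41.
It suffices to check that the order of 77 is not a proper divisor of 82: compute 77^(82/q) for q ∈ {2, 41}.
77^41 ≡ 1 (mod 83)  [q = 2: ≡ 1 ✗]
77^2 ≡ 36 (mod 83)  [q = 41: ≢ 1 ✓]
Since 77^41 ≡ 1, the order of 77 divides 41 < 82, so 77 is not a primitive root.

No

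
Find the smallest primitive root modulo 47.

5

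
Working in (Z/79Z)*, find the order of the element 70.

78

By Lagrange's theorem, ord_79(70) divides φ(79) = 79 − 1 = 78 = 2 · 3 · 13.
Divisors of 78: 1, 2, 3, 6, 13, 26, 39, 78.
Test each divisor d:
70^1 ≡ 70 (mod 79)
70^2 ≡ 2 (mod 79)
70^3 ≡ 61 (mod 79)
70^6 ≡ 8 (mod 79)
70^13 ≡ 56 (mod 79)
70^26 ≡ 55 (mod 79)
70^39 ≡ 78 (mod 79)
70^78 ≡ 1 (mod 79) ✓
Hence ord(70) = 78.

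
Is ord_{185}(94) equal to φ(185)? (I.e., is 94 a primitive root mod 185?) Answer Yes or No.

185 = 5 · 37 is a product of two distinct odd primes, so (Z/185Z)^× ≅ (Z/5Z)^× × (Z/37Z)^× is not cyclic.
No primitive root modulo 185 exists; in particular 94 is not one.

No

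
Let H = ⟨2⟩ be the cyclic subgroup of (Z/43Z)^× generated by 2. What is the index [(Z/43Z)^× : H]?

3

ord(2) | φ(43) = 43 − 1 = 42 = 2 · 3 · 7.
Divisors of 42: 1, 2, 3, 6, 7, 14, 21, 42.
Check 2^d mod 43 for each divisor in increasing order:
2^1 ≡ 2 (mod 43)
2^2 ≡ 4 (mod 43)
2^3 ≡ 8 (mod 43)
2^6 ≡ 21 (mod 43)
2^7 ≡ 42 (mod 43)
2^14 ≡ 1 (mod 43) ✓
So ord_43(2) = 14, hence |⟨2⟩| = 14.
Index = |(Z/43Z)^×| / |⟨2⟩| = 42 / 14 = 3.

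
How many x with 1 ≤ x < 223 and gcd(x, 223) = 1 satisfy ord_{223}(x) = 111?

72

φ(223) = 223 − 1 = 222 = 2 · 3 · 37.
Since (Z/223Z)^× is cyclic of order 222, the number of elements of order d is φ(d) when d | 222 and 0 otherwise.
111 = 3 · 37 divides 222, and φ(111) = 72.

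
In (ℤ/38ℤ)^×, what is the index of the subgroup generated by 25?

The order of 25 must divide φ(38) = φ(2)·φ(19) = 1·18 = 18 = 2 · 3^2.
Divisors of 18: 1, 2, 3, 6, 9, 18.
Evaluate successive powers at the divisors of 18:
25^1 ≡ 25 (mod 38)
25^2 ≡ 17 (mod 38)
25^3 ≡ 7 (mod 38)
25^6 ≡ 11 (mod 38)
25^9 ≡ 1 (mod 38) ✓
Thus |⟨25⟩| = ord(25) = 9.
The index is φ(38) / ord(25) = 18 / 9 = 2.

2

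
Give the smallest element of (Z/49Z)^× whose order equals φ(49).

φ(49) = φ(7^2) = 7·(7−1) = 42 = 2 · 3 · 7.
g is a primitive root iff g^(42/q) ≢ 1 (mod 49) for each prime q ∈ {2, 3, 7}.
g = 2: 2^21 ≡ 1 — hits 1, so not a primitive root.
g = 3: 3^21 ≡ 48; 3^14 ≡ 30; 3^6 ≡ 43 — none is 1, so 3 is a primitive root.
Hence the least primitive root of 49 is 3.

3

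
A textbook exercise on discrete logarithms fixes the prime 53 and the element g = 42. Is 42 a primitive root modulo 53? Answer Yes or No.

No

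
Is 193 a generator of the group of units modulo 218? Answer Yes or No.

No

φ(218) = φ(2)·φ(109) = 1·108 = 108 = 2^2 · 3^3.
Test 193^(108/q) mod 218 for each prime factor q of 108:
193^54 ≡ 1 (mod 218)  [q = 2: ≡ 1 ✗]
193^36 ≡ 45 (mod 218)  [q = 3: ≢ 1 ✓]
Since 193^54 ≡ 1, the order of 193 divides 54 < 108, so 193 is not a primitive root.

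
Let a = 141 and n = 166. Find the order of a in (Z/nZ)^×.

82

ord(141) | φ(166) = φ(2)·φ(83) = 1·82 = 82 = 2 · 41.
Divisors of 82: 1, 2, 41, 82.
Check 141^d mod 166 for each divisor in increasing order:
141^1 ≡ 141 (mod 166)
141^2 ≡ 127 (mod 166)
141^41 ≡ 165 (mod 166)
141^82 ≡ 1 (mod 166) ✓
Therefore the multiplicative order of 141 modulo 166 is 82.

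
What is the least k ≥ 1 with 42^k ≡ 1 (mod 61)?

The order of 42 must divide φ(61) = 61 − 1 = 60 = 2^2 · 3 · 5.
Divisors of 60: 1, 2, 3, 4, 5, 6, 10, 12, 15, 20, 30, 60.
Compute 42^d (mod 61) for the divisors d until we hit 1:
42^1 ≡ 42 (mod 61)
42^2 ≡ 56 (mod 61)
42^3 ≡ 34 (mod 61)
42^4 ≡ 25 (mod 61)
42^5 ≡ 13 (mod 61)
42^6 ≡ 58 (mod 61)
42^10 ≡ 47 (mod 61)
42^12 ≡ 9 (mod 61)
42^15 ≡ 1 (mod 61) ✓
So ord_61(42) = 15.

15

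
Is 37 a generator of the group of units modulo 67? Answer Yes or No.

φ(67) = 67 − 1 = 66 = 2 · 3 · 11.
It suffices to check that the order of 37 is not a proper divisor of 66: compute 37^(66/q) for q ∈ {2, 3, 11}.
37^33 ≡ 1 (mod 67)  [q = 2: ≡ 1 ✗]
37^22 ≡ 37 (mod 67)  [q = 3: ≢ 1 ✓]
37^6 ≡ 1 (mod 67)  [q = 11: ≡ 1 ✗]
The check at q = 2 fails, so 37 generates a proper subgroup.

No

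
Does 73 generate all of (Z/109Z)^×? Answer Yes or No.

No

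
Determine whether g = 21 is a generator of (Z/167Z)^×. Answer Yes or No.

φ(167) = 167 − 1 = 166 = 2 · 83.
Test 21^(166/q) mod 167 for each prime factor q of 166:
21^83 ≡ 1 (mod 167)  [q = 2: ≡ 1 ✗]
21^2 ≡ 107 (mod 167)  [q = 83: ≢ 1 ✓]
The check at q = 2 fails, so 21 generates a proper subgroup.

No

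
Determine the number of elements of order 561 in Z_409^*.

φ(409) = 409 − 1 = 408 = 2^3 · 3 · 17.
In a cyclic group of order 408, there are φ(d) elements of order d for each divisor d of 408, and zero for non-divisors.
Since 561 ∤ 408, the count is 0.

0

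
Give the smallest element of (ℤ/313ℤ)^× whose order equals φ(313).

10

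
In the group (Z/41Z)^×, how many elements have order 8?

4

φ(41) = 41 − 1 = 40 = 2^3 · 5.
Since (Z/41Z)^× is cyclic of order 40, the number of elements of order d is φ(d) when d | 40 and 0 otherwise.
8 = 2^3 divides 40, and φ(8) = 4.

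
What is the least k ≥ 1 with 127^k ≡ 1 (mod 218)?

ord(127) | φ(218) = φ(2)·φ(109) = 1·108 = 108 = 2^2 · 3^3.
Divisors of 108: 1, 2, 3, 4, 6, 9, 12, 18, 27, 36, 54, 108.
Compute 127^d (mod 218) for the divisors d until we hit 1:
127^1 ≡ 127
127^2 ≡ 215
127^3 ≡ 55
127^4 ≡ 9
127^6 ≡ 191
127^9 ≡ 41
127^12 ≡ 75
127^18 ≡ 155
127^27 ≡ 33
127^36 ≡ 45
127^54 ≡ 217
127^108 ≡ 1
The smallest such exponent is 108, so the order of 127 is 108.

108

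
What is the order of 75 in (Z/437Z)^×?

22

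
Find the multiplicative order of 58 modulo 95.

4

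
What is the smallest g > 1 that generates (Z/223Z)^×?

φ(223) = 223 − 1 = 222 = 2 · 3 · 37.
Test candidates g = 2, 3, … against the prime factors q ∈ {2, 3, 37} of φ(223): g is a generator iff g^(222/q) ≢ 1 for every such q.
g = 2: 2^111 ≡ 1 — hits 1, so not a primitive root.
g = 3: 3^111 ≡ 222; 3^74 ≡ 183; 3^6 ≡ 60 — none is 1, so 3 is a primitive root.
The smallest primitive root modulo 223 is 3.

3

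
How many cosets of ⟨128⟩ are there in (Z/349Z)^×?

1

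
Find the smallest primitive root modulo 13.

φ(13) = 13 − 1 = 12 = 2^2 · 3.
g is a primitive root iff g^(12/q) ≢ 1 (mod 13) for each prime q ∈ {2, 3}.
g = 2: 2^6 ≡ 12; 2^4 ≡ 3 — none is 1, so 2 is a primitive root.
The smallest primitive root modulo 13 is 2.

2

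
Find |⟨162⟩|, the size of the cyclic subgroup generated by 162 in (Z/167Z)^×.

The order of 162 must divide φ(167) = 167 − 1 = 166 = 2 · 83.
Divisors of 166: 1, 2, 83, 166.
Compute 162^d (mod 167) for the divisors d until we hit 1:
162^1 ≡ 162 (mod 167)
162^2 ≡ 25 (mod 167)
162^83 ≡ 1 (mod 167) ✓
So ord_167(162) = 83.

83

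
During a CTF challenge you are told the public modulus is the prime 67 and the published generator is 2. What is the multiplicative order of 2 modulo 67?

66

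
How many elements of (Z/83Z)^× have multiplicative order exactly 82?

φ(83) = 83 − 1 = 82 = 2 · 41.
Since (Z/83Z)^× is cyclic of order 82, the number of elements of order d is φ(d) when d | 82 and 0 otherwise.
82 = 2 · 41 divides 82, and φ(82) = 40.

40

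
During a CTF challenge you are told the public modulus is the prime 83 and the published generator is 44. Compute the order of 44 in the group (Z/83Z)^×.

41

Since 44 ∈ (Z/83Z)^×, its order divides φ(83) = 83 − 1 = 82 = 2 · 41.
Divisors of 82: 1, 2, 41, 82.
Test each divisor d:
44^1 ≡ 44 (mod 83)
44^2 ≡ 27 (mod 83)
44^41 ≡ 1 (mod 83) ✓
Therefore the multiplicative order of 44 modulo 83 is 41.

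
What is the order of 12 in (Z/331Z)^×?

110

ord(12) | φ(331) = 331 − 1 = 330 = 2 · 3 · 5 · 11.
Divisors of 330: 1, 2, 3, 5, 6, 10, 11, 15, 22, 30, 33, 55, 66, 110, 165, 330.
Compute 12^d (mod 331) for the divisors d until we hit 1:
12^1 ≡ 12
12^2 ≡ 144
12^3 ≡ 73
12^5 ≡ 251
12^6 ≡ 33
12^10 ≡ 111
12^11 ≡ 8
12^15 ≡ 57
12^22 ≡ 64
12^30 ≡ 270
12^33 ≡ 181
12^55 ≡ 330
12^66 ≡ 323
12^110 ≡ 1
Therefore the multiplicative order of 12 modulo 331 is 110.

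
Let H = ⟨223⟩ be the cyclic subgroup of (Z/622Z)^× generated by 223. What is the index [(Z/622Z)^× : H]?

2

ord(223) | φ(622) = φ(2)·φ(311) = 1·310 = 310 = 2 · 5 · 31.
Divisors of 310: 1, 2, 5, 10, 31, 62, 155, 310.
Compute 223^d (mod 622) for the divisors d until we hit 1:
223^1 ≡ 223 (mod 622)
223^2 ≡ 591 (mod 622)
223^5 ≡ 335 (mod 622)
223^10 ≡ 265 (mod 622)
223^31 ≡ 317 (mod 622)
223^62 ≡ 347 (mod 622)
223^155 ≡ 1 (mod 622) ✓
Thus |⟨223⟩| = ord(223) = 155.
[(Z/622Z)^× : ⟨223⟩] = 310/155 = 2.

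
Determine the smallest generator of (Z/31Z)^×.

3

φ(31) = 31 − 1 = 30 = 2 · 3 · 5.
Test candidates g = 2, 3, … against the prime factors q ∈ {2, 3, 5} of φ(31): g is a generator iff g^(30/q) ≢ 1 for every such q.
g = 2: 2^15 ≡ 1 — hits 1, so not a primitive root.
g = 3: 3^15 ≡ 30; 3^10 ≡ 25; 3^6 ≡ 16 — none is 1, so 3 is a primitive root.
Hence the least primitive root of 31 is 3.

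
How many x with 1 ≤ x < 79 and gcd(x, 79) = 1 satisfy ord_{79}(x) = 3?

2

φ(79) = 79 − 1 = 78 = 2 · 3 · 13.
Since (Z/79Z)^× is cyclic of order 78, the number of elements of order d is φ(d) when d | 78 and 0 otherwise.
3 | 78, and φ(3) = 3 − 1 = 2.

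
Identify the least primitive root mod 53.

2

φ(53) = 53 − 1 = 52 = 2^2 · 13.
Test candidates g = 2, 3, … against the prime factors q ∈ {2, 13} of φ(53): g is a generator iff g^(52/q) ≢ 1 for every such q.
g = 2: 2^26 ≡ 52; 2^4 ≡ 16 — none is 1, so 2 is a primitive root.
So 2 is the smallest generator of (Z/53Z)^×.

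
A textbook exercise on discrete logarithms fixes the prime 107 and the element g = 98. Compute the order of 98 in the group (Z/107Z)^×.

The order of 98 must divide φ(107) = 107 − 1 = 106 = 2 · 53.
Divisors of 106: 1, 2, 53, 106.
Compute 98^d (mod 107) for the divisors d until we hit 1:
98^1 ≡ 98 (mod 107)
98^2 ≡ 81 (mod 107)
98^53 ≡ 106 (mod 107)
98^106 ≡ 1 (mod 107) ✓
So ord_107(98) = 106.

106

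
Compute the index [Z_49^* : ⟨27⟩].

3

By Lagrange's theorem, ord_49(27) divides φ(49) = φ(7^2) = 7·(7−1) = 42 = 2 · 3 · 7.
Divisors of 42: 1, 2, 3, 6, 7, 14, 21, 42.
Evaluate successive powers at the divisors of 42:
27^1 ≡ 27 (mod 49)
27^2 ≡ 43 (mod 49)
27^3 ≡ 34 (mod 49)
27^6 ≡ 29 (mod 49)
27^7 ≡ 48 (mod 49)
27^14 ≡ 1 (mod 49) ✓
So ord_49(27) = 14, hence |⟨27⟩| = 14.
Index = |(Z/49Z)^×| / |⟨27⟩| = 42 / 14 = 3.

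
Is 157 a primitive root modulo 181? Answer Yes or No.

Yes

φ(181) = 181 − 1 = 180 = 2^2 · 3^2 · 5.
157 is a primitive root mod 181 iff 157^(φ(181)/q) ≢ 1 for every prime q | φ(181), i.e. q ∈ {2, 3, 5}.
157^90 ≡ 180 (mod 181)  [q = 2: ≢ 1 ✓]
157^60 ≡ 132 (mod 181)  [q = 3: ≢ 1 ✓]
157^36 ≡ 135 (mod 181)  [q = 5: ≢ 1 ✓]
All checks pass, so 157 has order 180 and is a primitive root modulo 181.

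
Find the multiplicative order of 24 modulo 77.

30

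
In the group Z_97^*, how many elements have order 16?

8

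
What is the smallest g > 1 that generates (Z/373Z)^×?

2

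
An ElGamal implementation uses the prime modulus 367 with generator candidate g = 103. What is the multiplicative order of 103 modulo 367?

The order of 103 must divide φ(367) = 367 − 1 = 366 = 2 · 3 · 61.
Divisors of 366: 1, 2, 3, 6, 61, 122, 183, 366.
Compute 103^d (mod 367) for the divisors d until we hit 1:
103^1 ≡ 103 (mod 367)
103^2 ≡ 333 (mod 367)
103^3 ≡ 168 (mod 367)
103^6 ≡ 332 (mod 367)
103^61 ≡ 284 (mod 367)
103^122 ≡ 283 (mod 367)
103^183 ≡ 366 (mod 367)
103^366 ≡ 1 (mod 367) ✓
The smallest such exponent is 366, so the order of 103 is 366.

366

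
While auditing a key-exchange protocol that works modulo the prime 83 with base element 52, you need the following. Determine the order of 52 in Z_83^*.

82

The order of 52 must divide φ(83) = 83 − 1 = 82 = 2 · 41.
Divisors of 82: 1, 2, 41, 82.
Test each divisor d:
52^1 ≡ 52 (mod 83)
52^2 ≡ 48 (mod 83)
52^41 ≡ 82 (mod 83)
52^82 ≡ 1 (mod 83) ✓
The smallest such exponent is 82, so the order of 52 is 82.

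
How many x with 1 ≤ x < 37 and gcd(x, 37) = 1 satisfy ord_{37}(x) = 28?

0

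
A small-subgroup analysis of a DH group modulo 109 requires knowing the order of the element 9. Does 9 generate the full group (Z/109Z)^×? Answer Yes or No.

No

φ(109) = 109 − 1 = 108 = 2^2 · 3^3.
Test 9^(108/q) mod 109 for each prime factor q of 108:
9^54 ≡ 1 (mod 109)  [q = 2: ≡ 1 ✗]
9^36 ≡ 45 (mod 109)  [q = 3: ≢ 1 ✓]
The check at q = 2 fails, so 9 generates a proper subgroup.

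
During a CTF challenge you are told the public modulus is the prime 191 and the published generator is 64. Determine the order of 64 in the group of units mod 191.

95

By Lagrange's theorem, ord_191(64) divides φ(191) = 191 − 1 = 190 = 2 · 5 · 19.
Divisors of 190: 1, 2, 5, 10, 19, 38, 95, 190.
Compute 64^d (mod 191) for the divisors d until we hit 1:
64^1 ≡ 64
64^2 ≡ 85
64^5 ≡ 180
64^10 ≡ 121
64^19 ≡ 184
64^38 ≡ 49
64^95 ≡ 1
Therefore the multiplicative order of 64 modulo 191 is 95.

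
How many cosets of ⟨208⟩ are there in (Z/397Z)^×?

1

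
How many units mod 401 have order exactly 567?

0

φ(401) = 401 − 1 = 400 = 2^4 · 5^2.
Since (Z/401Z)^× is cyclic of order 400, the number of elements of order d is φ(d) when d | 400 and 0 otherwise.
567 does not divide 400, so no element of (Z/401Z)^× has order 567.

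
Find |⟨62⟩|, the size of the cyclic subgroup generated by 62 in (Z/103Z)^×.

102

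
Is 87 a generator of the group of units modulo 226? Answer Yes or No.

φ(226) = φ(2)·φ(113) = 1·112 = 112 = 2^4 · 7.
Test 87^(112/q) mod 226 for each prime factor q of 112:
87^56 ≡ 1 (mod 226)  [q = 2: ≡ 1 ✗]
87^16 ≡ 143 (mod 226)  [q = 7: ≢ 1 ✓]
87^56 ≡ 1 shows ord(87) | 56, strictly less than φ(226); not a primitive root.

No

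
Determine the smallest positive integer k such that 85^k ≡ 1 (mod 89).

22

ord(85) | φ(89) = 89 − 1 = 88 = 2^3 · 11.
Divisors of 88: 1, 2, 4, 8, 11, 22, 44, 88.
Test each divisor d:
85^1 ≡ 85 (mod 89)
85^2 ≡ 16 (mod 89)
85^4 ≡ 78 (mod 89)
85^8 ≡ 32 (mod 89)
85^11 ≡ 88 (mod 89)
85^22 ≡ 1 (mod 89) ✓
The smallest such exponent is 22, so the order of 85 is 22.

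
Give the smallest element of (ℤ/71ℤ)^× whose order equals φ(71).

φ(71) = 71 − 1 = 70 = 2 · 5 · 7.
Test candidates g = 2, 3, … against the prime factors q ∈ {2, 5, 7} of φ(71): g is a generator iff g^(70/q) ≢ 1 for every such q.
g = 2: 2^35 ≡ 1 — hits 1, so not a primitive root.
g = 3: 3^35 ≡ 1 — hits 1, so not a primitive root.
g = 4: 4^35 ≡ 1 — hits 1, so not a primitive root.
g = 5: 5^35 ≡ 1 — hits 1, so not a primitive root.
g = 6: 6^35 ≡ 1 — hits 1, so not a primitive root.
g = 7: 7^35 ≡ 70; 7^14 ≡ 54; 7^10 ≡ 45 — none is 1, so 7 is a primitive root.
Hence the least primitive root of 71 is 7.

7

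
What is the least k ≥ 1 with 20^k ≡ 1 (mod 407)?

ord(20) | φ(407) = φ(11·37) = (11−1)·(37−1) = 10·36 = 360 = 2^3 · 3^2 · 5.
Divisors of 360: 1, 2, 3, 4, 5, 6, 8, 9, 10, 12, 15, 18, 20, 24, 30, 36, 40, 45, 60, 72, 90, 120, 180, 360.
Evaluate successive powers at the divisors of 360:
20^1 ≡ 20 (mod 407)
20^2 ≡ 400 (mod 407)
20^3 ≡ 267 (mod 407)
20^4 ≡ 49 (mod 407)
20^5 ≡ 166 (mod 407)
20^6 ≡ 64 (mod 407)
20^8 ≡ 366 (mod 407)
20^9 ≡ 401 (mod 407)
20^10 ≡ 287 (mod 407)
20^12 ≡ 26 (mod 407)
20^15 ≡ 23 (mod 407)
20^18 ≡ 36 (mod 407)
20^20 ≡ 155 (mod 407)
20^24 ≡ 269 (mod 407)
20^30 ≡ 122 (mod 407)
20^36 ≡ 75 (mod 407)
20^40 ≡ 12 (mod 407)
20^45 ≡ 364 (mod 407)
20^60 ≡ 232 (mod 407)
20^72 ≡ 334 (mod 407)
20^90 ≡ 221 (mod 407)
20^120 ≡ 100 (mod 407)
20^180 ≡ 1 (mod 407) ✓
Hence ord(20) = 180.

180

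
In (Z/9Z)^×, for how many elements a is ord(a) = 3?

φ(9) = φ(3^2) = 3·(3−1) = 6 = 2 · 3.
In a cyclic group of order 6, there are φ(d) elements of order d for each divisor d of 6, and zero for non-divisors.
3 | 6, and φ(3) = 3 − 1 = 2.

2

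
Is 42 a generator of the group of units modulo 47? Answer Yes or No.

No

φ(47) = 47 − 1 = 46 = 2 · 23.
An element g generates (Z/47Z)^× iff g^(46/q) ≢ 1 (mod 47) for each prime q ∈ {2, 23}.
42^23 ≡ 1 (mod 47)  [q = 2: ≡ 1 ✗]
42^2 ≡ 25 (mod 47)  [q = 23: ≢ 1 ✓]
The check at q = 2 fails, so 42 generates a proper subgroup.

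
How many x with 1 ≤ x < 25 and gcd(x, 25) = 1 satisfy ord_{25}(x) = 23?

0

φ(25) = φ(5^2) = 5·(5−1) = 20 = 2^2 · 5.
(Z/25Z)^× is cyclic (|G| = 20); a cyclic group of order m has exactly φ(d) elements of each order d | m, and none otherwise.
Since 23 ∤ 20, the count is 0.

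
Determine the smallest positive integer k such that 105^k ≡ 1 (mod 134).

6

Since 105 ∈ (Z/134Z)^×, its order divides φ(134) = φ(2)·φ(67) = 1·66 = 66 = 2 · 3 · 11.
Divisors of 66: 1, 2, 3, 6, 11, 22, 33, 66.
Evaluate successive powers at the divisors of 66:
105^1 ≡ 105 (mod 134)
105^2 ≡ 37 (mod 134)
105^3 ≡ 133 (mod 134)
105^6 ≡ 1 (mod 134) ✓
Therefore the multiplicative order of 105 modulo 134 is 6.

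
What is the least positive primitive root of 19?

2

φ(19) = 19 − 1 = 18 = 2 · 3^2.
g is a primitive root iff g^(18/q) ≢ 1 (mod 19) for each prime q ∈ {2, 3}.
g = 2: 2^9 ≡ 18; 2^6 ≡ 7 — none is 1, so 2 is a primitive root.
The smallest primitive root modulo 19 is 2.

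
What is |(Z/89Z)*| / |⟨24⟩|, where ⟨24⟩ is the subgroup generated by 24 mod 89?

1

ord(24) | φ(89) = 89 − 1 = 88 = 2^3 · 11.
Divisors of 88: 1, 2, 4, 8, 11, 22, 44, 88.
Evaluate successive powers at the divisors of 88:
24^1 ≡ 24
24^2 ≡ 42
24^4 ≡ 73
24^8 ≡ 78
24^11 ≡ 37
24^22 ≡ 34
24^44 ≡ 88
24^88 ≡ 1
Thus |⟨24⟩| = ord(24) = 88.
[(Z/89Z)^× : ⟨24⟩] = 88/88 = 1.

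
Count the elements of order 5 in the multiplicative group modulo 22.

4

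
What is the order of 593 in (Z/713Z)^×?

55

By Lagrange's theorem, ord_713(593) divides φ(713) = φ(23·31) = (23−1)·(31−1) = 22·30 = 660 = 2^2 · 3 · 5 · 11.
Divisors of 660: 1, 2, 3, 4, 5, 6, 10, 11, 12, 15, 20, 22, 30, 33, 44, 55, 60, 66, 110, 132, 165, 220, 330, 660.
Compute 593^d (mod 713) for the divisors d until we hit 1:
593^1 ≡ 593
593^2 ≡ 140
593^3 ≡ 312
593^4 ≡ 349
593^5 ≡ 187
593^6 ≡ 376
593^10 ≡ 32
593^11 ≡ 438
593^12 ≡ 202
593^15 ≡ 280
593^20 ≡ 311
593^22 ≡ 47
593^30 ≡ 683
593^33 ≡ 622
593^44 ≡ 70
593^55 ≡ 1
So ord_713(593) = 55.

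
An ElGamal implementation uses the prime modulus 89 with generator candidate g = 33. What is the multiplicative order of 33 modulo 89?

88

Since 33 ∈ (Z/89Z)^×, its order divides φ(89) = 89 − 1 = 88 = 2^3 · 11.
Divisors of 88: 1, 2, 4, 8, 11, 22, 44, 88.
Evaluate successive powers at the divisors of 88:
33^1 ≡ 33
33^2 ≡ 21
33^4 ≡ 85
33^8 ≡ 16
33^11 ≡ 52
33^22 ≡ 34
33^44 ≡ 88
33^88 ≡ 1
The smallest such exponent is 88, so the order of 33 is 88.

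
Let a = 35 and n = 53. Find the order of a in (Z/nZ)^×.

52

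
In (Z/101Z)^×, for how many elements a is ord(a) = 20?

φ(101) = 101 − 1 = 100 = 2^2 · 5^2.
In a cyclic group of order 100, there are φ(d) elements of order d for each divisor d of 100, and zero for non-divisors.
20 = 2^2 · 5 divides 100, and φ(20) = 8.

8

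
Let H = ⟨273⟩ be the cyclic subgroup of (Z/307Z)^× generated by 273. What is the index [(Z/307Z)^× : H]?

Since 273 ∈ (Z/307Z)^×, its order divides φ(307) = 307 − 1 = 306 = 2 · 3^2 · 17.
Divisors of 306: 1, 2, 3, 6, 9, 17, 18, 34, 51, 102, 153, 306.
Test each divisor d:
273^1 ≡ 273 (mod 307)
273^2 ≡ 235 (mod 307)
273^3 ≡ 299 (mod 307)
273^6 ≡ 64 (mod 307)
273^9 ≡ 102 (mod 307)
273^17 ≡ 1 (mod 307) ✓
So ord_307(273) = 17, hence |⟨273⟩| = 17.
Index = |(Z/307Z)^×| / |⟨273⟩| = 306 / 17 = 18.

18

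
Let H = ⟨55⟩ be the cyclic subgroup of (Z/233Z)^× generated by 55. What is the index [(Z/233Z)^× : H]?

2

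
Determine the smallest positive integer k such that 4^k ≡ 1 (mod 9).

3

ord(4) | φ(9) = φ(3^2) = 3·(3−1) = 6 = 2 · 3.
Divisors of 6: 1, 2, 3, 6.
Evaluate successive powers at the divisors of 6:
4^1 ≡ 4
4^2 ≡ 7
4^3 ≡ 1
So ord_9(4) = 3.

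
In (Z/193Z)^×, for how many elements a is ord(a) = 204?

0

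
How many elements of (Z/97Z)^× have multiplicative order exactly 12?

4

φ(97) = 97 − 1 = 96 = 2^5 · 3.
Since (Z/97Z)^× is cyclic of order 96, the number of elements of order d is φ(d) when d | 96 and 0 otherwise.
12 = 2^2 · 3 divides 96, and φ(12) = 4.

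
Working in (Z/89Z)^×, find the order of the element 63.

88

By Lagrange's theorem, ord_89(63) divides φ(89) = 89 − 1 = 88 = 2^3 · 11.
Divisors of 88: 1, 2, 4, 8, 11, 22, 44, 88.
Test each divisor d:
63^1 ≡ 63
63^2 ≡ 53
63^4 ≡ 50
63^8 ≡ 8
63^11 ≡ 12
63^22 ≡ 55
63^44 ≡ 88
63^88 ≡ 1
Therefore the multiplicative order of 63 modulo 89 is 88.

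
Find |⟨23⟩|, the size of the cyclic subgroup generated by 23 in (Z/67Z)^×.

The order of 23 must divide φ(67) = 67 − 1 = 66 = 2 · 3 · 11.
Divisors of 66: 1, 2, 3, 6, 11, 22, 33, 66.
Test each divisor d:
23^1 ≡ 23
23^2 ≡ 60
23^3 ≡ 40
23^6 ≡ 59
23^11 ≡ 29
23^22 ≡ 37
23^33 ≡ 1
Therefore the multiplicative order of 23 modulo 67 is 33.

33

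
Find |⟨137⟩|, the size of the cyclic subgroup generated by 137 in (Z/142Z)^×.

The order of 137 must divide φ(142) = φ(2)·φ(71) = 1·70 = 70 = 2 · 5 · 7.
Divisors of 70: 1, 2, 5, 7, 10, 14, 35, 70.
Evaluate successive powers at the divisors of 70:
137^1 ≡ 137 (mod 142)
137^2 ≡ 25 (mod 142)
137^5 ≡ 141 (mod 142)
137^7 ≡ 117 (mod 142)
137^10 ≡ 1 (mod 142) ✓
So ord_142(137) = 10.

10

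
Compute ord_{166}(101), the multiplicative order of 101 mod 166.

82

By Lagrange's theorem, ord_166(101) divides φ(166) = φ(2)·φ(83) = 1·82 = 82 = 2 · 41.
Divisors of 82: 1, 2, 41, 82.
Evaluate successive powers at the divisors of 82:
101^1 ≡ 101
101^2 ≡ 75
101^41 ≡ 165
101^82 ≡ 1
Therefore the multiplicative order of 101 modulo 166 is 82.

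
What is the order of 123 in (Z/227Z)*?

226

The order of 123 must divide φ(227) = 227 − 1 = 226 = 2 · 113.
Divisors of 226: 1, 2, 113, 226.
Test each divisor d:
123^1 ≡ 123 (mod 227)
123^2 ≡ 147 (mod 227)
123^113 ≡ 226 (mod 227)
123^226 ≡ 1 (mod 227) ✓
So ord_227(123) = 226.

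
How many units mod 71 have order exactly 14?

φ(71) = 71 − 1 = 70 = 2 · 5 · 7.
(Z/71Z)^× is cyclic (|G| = 70); a cyclic group of order m has exactly φ(d) elements of each order d | m, and none otherwise.
14 = 2 · 7 divides 70, and φ(14) = 6.

6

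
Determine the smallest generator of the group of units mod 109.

6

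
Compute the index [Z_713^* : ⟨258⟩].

2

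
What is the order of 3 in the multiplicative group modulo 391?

176

By Lagrange's theorem, ord_391(3) divides φ(391) = φ(17·23) = (17−1)·(23−1) = 16·22 = 352 = 2^5 · 11.
Divisors of 352: 1, 2, 4, 8, 11, 16, 22, 32, 44, 88, 176, 352.
Check 3^d mod 391 for each divisor in increasing order:
3^1 ≡ 3
3^2 ≡ 9
3^4 ≡ 81
3^8 ≡ 305
3^11 ≡ 24
3^16 ≡ 358
3^22 ≡ 185
3^32 ≡ 307
3^44 ≡ 208
3^88 ≡ 254
3^176 ≡ 1
The smallest such exponent is 176, so the order of 3 is 176.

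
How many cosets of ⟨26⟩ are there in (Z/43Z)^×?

1

Since 26 ∈ (Z/43Z)^×, its order divides φ(43) = 43 − 1 = 42 = 2 · 3 · 7.
Divisors of 42: 1, 2, 3, 6, 7, 14, 21, 42.
Check 26^d mod 43 for each divisor in increasing order:
26^1 ≡ 26
26^2 ≡ 31
26^3 ≡ 32
26^6 ≡ 35
26^7 ≡ 7
26^14 ≡ 6
26^21 ≡ 42
26^42 ≡ 1
The order of 26 is 42, so the subgroup it generates has 42 elements.
[(Z/43Z)^× : ⟨26⟩] = 42/42 = 1.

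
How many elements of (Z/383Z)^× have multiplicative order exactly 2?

φ(383) = 383 − 1 = 382 = 2 · 191.
(Z/383Z)^× is cyclic (|G| = 382); a cyclic group of order m has exactly φ(d) elements of each order d | m, and none otherwise.
2 | 382, and φ(2) = 2 − 1 = 1.

1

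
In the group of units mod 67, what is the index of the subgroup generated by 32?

1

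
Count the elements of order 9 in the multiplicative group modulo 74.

φ(74) = φ(2)·φ(37) = 1·36 = 36 = 2^2 · 3^2.
(Z/74Z)^× is cyclic (|G| = 36); a cyclic group of order m has exactly φ(d) elements of each order d | m, and none otherwise.
9 = 3^2 divides 36, and φ(9) = 6.

6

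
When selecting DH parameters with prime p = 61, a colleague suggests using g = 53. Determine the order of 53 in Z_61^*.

The order of 53 must divide φ(61) = 61 − 1 = 60 = 2^2 · 3 · 5.
Divisors of 60: 1, 2, 3, 4, 5, 6, 10, 12, 15, 20, 30, 60.
Evaluate successive powers at the divisors of 60:
53^1 ≡ 53 (mod 61)
53^2 ≡ 3 (mod 61)
53^3 ≡ 37 (mod 61)
53^4 ≡ 9 (mod 61)
53^5 ≡ 50 (mod 61)
53^6 ≡ 27 (mod 61)
53^10 ≡ 60 (mod 61)
53^12 ≡ 58 (mod 61)
53^15 ≡ 11 (mod 61)
53^20 ≡ 1 (mod 61) ✓
So ord_61(53) = 20.

20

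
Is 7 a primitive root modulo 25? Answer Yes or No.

φ(25) = φ(5^2) = 5·(5−1) = 20 = 2^2 · 5.
An element g generates (Z/25Z)^× iff g^(20/q) ≢ 1 (mod 25) for each prime q ∈ {2, 5}.
7^10 ≡ 24 (mod 25)  [q = 2: ≢ 1 ✓]
7^4 ≡ 1 (mod 25)  [q = 5: ≡ 1 ✗]
The check at q = 5 fails, so 7 generates a proper subgroup.

No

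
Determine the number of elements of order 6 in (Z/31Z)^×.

φ(31) = 31 − 1 = 30 = 2 · 3 · 5.
Since (Z/31Z)^× is cyclic of order 30, the number of elements of order d is φ(d) when d | 30 and 0 otherwise.
6 = 2 · 3 divides 30, and φ(6) = 2.

2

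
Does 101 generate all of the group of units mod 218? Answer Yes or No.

φ(218) = φ(2)·φ(109) = 1·108 = 108 = 2^2 · 3^3.
It suffices to check that the order of 101 is not a proper divisor of 108: compute 101^(108/q) for q ∈ {2, 3}.
101^54 ≡ 217 (mod 218)  [q = 2: ≢ 1 ✓]
101^36 ≡ 1 (mod 218)  [q = 3: ≡ 1 ✗]
Since 101^36 ≡ 1, the order of 101 divides 36 < 108, so 101 is not a primitive root.

No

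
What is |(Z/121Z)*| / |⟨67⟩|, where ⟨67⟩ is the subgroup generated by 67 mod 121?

By Lagrange's theorem, ord_121(67) divides φ(121) = φ(11^2) = 11·(11−1) = 110 = 2 · 5 · 11.
Divisors of 110: 1, 2, 5, 10, 11, 22, 55, 110.
Evaluate successive powers at the divisors of 110:
67^1 ≡ 67 (mod 121)
67^2 ≡ 12 (mod 121)
67^5 ≡ 89 (mod 121)
67^10 ≡ 56 (mod 121)
67^11 ≡ 1 (mod 121) ✓
So ord_121(67) = 11, hence |⟨67⟩| = 11.
[(Z/121Z)^× : ⟨67⟩] = 110/11 = 10.

10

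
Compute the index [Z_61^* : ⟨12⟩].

4

Since 12 ∈ (Z/61Z)^×, its order divides φ(61) = 61 − 1 = 60 = 2^2 · 3 · 5.
Divisors of 60: 1, 2, 3, 4, 5, 6, 10, 12, 15, 20, 30, 60.
Compute 12^d (mod 61) for the divisors d until we hit 1:
12^1 ≡ 12 (mod 61)
12^2 ≡ 22 (mod 61)
12^3 ≡ 20 (mod 61)
12^4 ≡ 57 (mod 61)
12^5 ≡ 13 (mod 61)
12^6 ≡ 34 (mod 61)
12^10 ≡ 47 (mod 61)
12^12 ≡ 58 (mod 61)
12^15 ≡ 1 (mod 61) ✓
The order of 12 is 15, so the subgroup it generates has 15 elements.
[(Z/61Z)^× : ⟨12⟩] = 60/15 = 4.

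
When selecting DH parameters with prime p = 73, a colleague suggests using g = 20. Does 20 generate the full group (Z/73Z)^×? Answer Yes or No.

Yes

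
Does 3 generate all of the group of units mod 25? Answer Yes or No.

Yes

φ(25) = φ(5^2) = 5·(5−1) = 20 = 2^2 · 5.
Test 3^(20/q) mod 25 for each prime factor q of 20:
3^10 ≡ 24 (mod 25)  [q = 2: ≢ 1 ✓]
3^4 ≡ 6 (mod 25)  [q = 5: ≢ 1 ✓]
All checks pass, so 3 has order 20 and is a primitive root modulo 25.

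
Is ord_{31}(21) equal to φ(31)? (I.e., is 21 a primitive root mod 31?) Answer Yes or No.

φ(31) = 31 − 1 = 30 = 2 · 3 · 5.
It suffices to check that the order of 21 is not a proper divisor of 30: compute 21^(30/q) for q ∈ {2, 3, 5}.
21^15 ≡ 30 (mod 31)  [q = 2: ≢ 1 ✓]
21^10 ≡ 5 (mod 31)  [q = 3: ≢ 1 ✓]
21^6 ≡ 2 (mod 31)  [q = 5: ≢ 1 ✓]
Every test exponent gives a nontrivial residue, hence 21 generates the full group.

Yes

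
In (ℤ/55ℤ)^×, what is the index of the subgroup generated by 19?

By Lagrange's theorem, ord_55(19) divides φ(55) = φ(5·11) = (5−1)·(11−1) = 4·10 = 40 = 2^3 · 5.
Divisors of 40: 1, 2, 4, 5, 8, 10, 20, 40.
Evaluate successive powers at the divisors of 40:
19^1 ≡ 19
19^2 ≡ 31
19^4 ≡ 26
19^5 ≡ 54
19^8 ≡ 16
19^10 ≡ 1
Thus |⟨19⟩| = ord(19) = 10.
The index is φ(55) / ord(19) = 40 / 10 = 4.

4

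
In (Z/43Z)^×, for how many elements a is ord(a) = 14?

φ(43) = 43 − 1 = 42 = 2 · 3 · 7.
In a cyclic group of order 42, there are φ(d) elements of order d for each divisor d of 42, and zero for non-divisors.
14 = 2 · 7 divides 42, and φ(14) = 6.

6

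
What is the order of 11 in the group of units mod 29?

28

Since 11 ∈ (Z/29Z)^×, its order divides φ(29) = 29 − 1 = 28 = 2^2 · 7.
Divisors of 28: 1, 2, 4, 7, 14, 28.
Evaluate successive powers at the divisors of 28:
11^1 ≡ 11
11^2 ≡ 5
11^4 ≡ 25
11^7 ≡ 12
11^14 ≡ 28
11^28 ≡ 1
Hence ord(11) = 28.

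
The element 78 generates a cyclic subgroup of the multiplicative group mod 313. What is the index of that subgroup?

8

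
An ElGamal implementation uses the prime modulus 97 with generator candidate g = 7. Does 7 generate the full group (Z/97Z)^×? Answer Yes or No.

Yes

φ(97) = 97 − 1 = 96 = 2^5 · 3.
It suffices to check that the order of 7 is not a proper divisor of 96: compute 7^(96/q) for q ∈ {2, 3}.
7^48 ≡ 96 (mod 97)  [q = 2: ≢ 1 ✓]
7^32 ≡ 35 (mod 97)  [q = 3: ≢ 1 ✓]
Every test exponent gives a nontrivial residue, hence 7 generates the full group.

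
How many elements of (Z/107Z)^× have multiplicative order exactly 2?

φ(107) = 107 − 1 = 106 = 2 · 53.
(Z/107Z)^× is cyclic (|G| = 106); a cyclic group of order m has exactly φ(d) elements of each order d | m, and none otherwise.
2 | 106, and φ(2) = 2 − 1 = 1.

1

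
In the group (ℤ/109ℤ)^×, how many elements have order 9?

6

φ(109) = 109 − 1 = 108 = 2^2 · 3^3.
(Z/109Z)^× is cyclic (|G| = 108); a cyclic group of order m has exactly φ(d) elements of each order d | m, and none otherwise.
9 = 3^2 divides 108, and φ(9) = 6.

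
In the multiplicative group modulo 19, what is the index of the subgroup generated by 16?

Since 16 ∈ (Z/19Z)^×, its order divides φ(19) = 19 − 1 = 18 = 2 · 3^2.
Divisors of 18: 1, 2, 3, 6, 9, 18.
Evaluate successive powers at the divisors of 18:
16^1 ≡ 16 (mod 19)
16^2 ≡ 9 (mod 19)
16^3 ≡ 11 (mod 19)
16^6 ≡ 7 (mod 19)
16^9 ≡ 1 (mod 19) ✓
So ord_19(16) = 9, hence |⟨16⟩| = 9.
The index is φ(19) / ord(16) = 18 / 9 = 2.

2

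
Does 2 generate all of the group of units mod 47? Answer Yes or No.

φ(47) = 47 − 1 = 46 = 2 · 23.
Test 2^(46/q) mod 47 for each prime factor q of 46:
2^23 ≡ 1 (mod 47)  [q = 2: ≡ 1 ✗]
2^2 ≡ 4 (mod 47)  [q = 23: ≢ 1 ✓]
The check at q = 2 fails, so 2 generates a proper subgroup.

No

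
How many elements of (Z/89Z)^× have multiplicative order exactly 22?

10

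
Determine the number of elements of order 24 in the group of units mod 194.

φ(194) = φ(2)·φ(97) = 1·96 = 96 = 2^5 · 3.
In a cyclic group of order 96, there are φ(d) elements of order d for each divisor d of 96, and zero for non-divisors.
24 = 2^3 · 3 divides 96, and φ(24) = 8.

8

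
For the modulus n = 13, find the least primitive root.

φ(13) = 13 − 1 = 12 = 2^2 · 3.
g is a primitive root iff g^(12/q) ≢ 1 (mod 13) for each prime q ∈ {2, 3}.
g = 2: 2^6 ≡ 12; 2^4 ≡ 3 — none is 1, so 2 is a primitive root.
So 2 is the smallest generator of (Z/13Z)^×.

2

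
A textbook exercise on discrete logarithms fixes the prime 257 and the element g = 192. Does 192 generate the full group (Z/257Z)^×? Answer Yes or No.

Yes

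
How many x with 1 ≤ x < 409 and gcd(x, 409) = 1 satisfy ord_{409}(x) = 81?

φ(409) = 409 − 1 = 408 = 2^3 · 3 · 17.
In a cyclic group of order 408, there are φ(d) elements of order d for each divisor d of 408, and zero for non-divisors.
Here 408 is not a multiple of 81, so there are no elements of order 81.

0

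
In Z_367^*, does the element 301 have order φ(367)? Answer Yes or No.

φ(367) = 367 − 1 = 366 = 2 · 3 · 61.
301 is a primitive root mod 367 iff 301^(φ(367)/q) ≢ 1 for every prime q | φ(367), i.e. q ∈ {2, 3, 61}.
301^183 ≡ 366 (mod 367)  [q = 2: ≢ 1 ✓]
301^122 ≡ 83 (mod 367)  [q = 3: ≢ 1 ✓]
301^6 ≡ 242 (mod 367)  [q = 61: ≢ 1 ✓]
None equal 1, so ord_367(301) = 366: 301 is a primitive root.

Yes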